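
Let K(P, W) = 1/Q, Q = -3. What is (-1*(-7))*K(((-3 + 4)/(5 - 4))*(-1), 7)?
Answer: -7/3 ≈ -2.3333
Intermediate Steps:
K(P, W) = -1/3 (K(P, W) = 1/(-3) = -1/3)
(-1*(-7))*K(((-3 + 4)/(5 - 4))*(-1), 7) = -1*(-7)*(-1/3) = 7*(-1/3) = -7/3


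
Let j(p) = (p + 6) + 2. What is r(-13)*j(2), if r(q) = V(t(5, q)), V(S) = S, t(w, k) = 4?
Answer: 40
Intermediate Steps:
r(q) = 4
j(p) = 8 + p (j(p) = (6 + p) + 2 = 8 + p)
r(-13)*j(2) = 4*(8 + 2) = 4*10 = 40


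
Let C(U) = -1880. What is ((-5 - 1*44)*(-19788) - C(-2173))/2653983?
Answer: 971492/2653983 ≈ 0.36605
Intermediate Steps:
((-5 - 1*44)*(-19788) - C(-2173))/2653983 = ((-5 - 1*44)*(-19788) - 1*(-1880))/2653983 = ((-5 - 44)*(-19788) + 1880)*(1/2653983) = (-49*(-19788) + 1880)*(1/2653983) = (969612 + 1880)*(1/2653983) = 971492*(1/2653983) = 971492/2653983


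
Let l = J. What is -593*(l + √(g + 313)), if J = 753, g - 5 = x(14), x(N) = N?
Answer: -446529 - 1186*√83 ≈ -4.5733e+5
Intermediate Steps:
g = 19 (g = 5 + 14 = 19)
l = 753
-593*(l + √(g + 313)) = -593*(753 + √(19 + 313)) = -593*(753 + √332) = -593*(753 + 2*√83) = -446529 - 1186*√83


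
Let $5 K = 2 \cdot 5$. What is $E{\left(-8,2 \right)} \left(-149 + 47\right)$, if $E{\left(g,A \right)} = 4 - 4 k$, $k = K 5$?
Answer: $3672$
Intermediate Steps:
$K = 2$ ($K = \frac{2 \cdot 5}{5} = \frac{1}{5} \cdot 10 = 2$)
$k = 10$ ($k = 2 \cdot 5 = 10$)
$E{\left(g,A \right)} = -36$ ($E{\left(g,A \right)} = 4 - 40 = -36$)
$E{\left(-8,2 \right)} \left(-149 + 47\right) = - 36 \left(-149 + 47\right) = \left(-36\right) \left(-102\right) = 3672$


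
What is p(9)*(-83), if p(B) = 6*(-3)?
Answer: 1494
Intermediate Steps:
p(B) = -18
p(9)*(-83) = -18*(-83) = 1494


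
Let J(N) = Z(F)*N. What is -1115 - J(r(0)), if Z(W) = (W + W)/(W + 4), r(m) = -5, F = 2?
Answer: -3335/3 ≈ -1111.7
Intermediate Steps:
Z(W) = 2*W/(4 + W) (Z(W) = (2*W)/(4 + W) = 2*W/(4 + W))
J(N) = 2*N/3 (J(N) = (2*2/(4 + 2))*N = (2*2/6)*N = (2*2*(⅙))*N = 2*N/3)
-1115 - J(r(0)) = -1115 - 2*(-5)/3 = -1115 - 1*(-10/3) = -1115 + 10/3 = -3335/3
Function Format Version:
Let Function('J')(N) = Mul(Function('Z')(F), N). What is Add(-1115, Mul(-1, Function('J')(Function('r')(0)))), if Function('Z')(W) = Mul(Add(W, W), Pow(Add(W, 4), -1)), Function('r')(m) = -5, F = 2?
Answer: Rational(-3335, 3) ≈ -1111.7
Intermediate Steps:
Function('Z')(W) = Mul(2, W, Pow(Add(4, W), -1)) (Function('Z')(W) = Mul(Mul(2, W), Pow(Add(4, W), -1)) = Mul(2, W, Pow(Add(4, W), -1)))
Function('J')(N) = Mul(Rational(2, 3), N) (Function('J')(N) = Mul(Mul(2, 2, Pow(Add(4, 2), -1)), N) = Mul(Mul(2, 2, Pow(6, -1)), N) = Mul(Mul(2, 2, Rational(1, 6)), N) = Mul(Rational(2, 3), N))
Add(-1115, Mul(-1, Function('J')(Function('r')(0)))) = Add(-1115, Mul(-1, Mul(Rational(2, 3), -5))) = Add(-1115, Mul(-1, Rational(-10, 3))) = Add(-1115, Rational(10, 3)) = Rational(-3335, 3)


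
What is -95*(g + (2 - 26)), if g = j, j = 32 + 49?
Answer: -5415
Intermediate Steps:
j = 81
g = 81
-95*(g + (2 - 26)) = -95*(81 + (2 - 26)) = -95*(81 - 24) = -95*57 = -5415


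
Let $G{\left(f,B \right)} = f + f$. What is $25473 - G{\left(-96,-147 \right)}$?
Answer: $25665$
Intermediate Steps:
$G{\left(f,B \right)} = 2 f$
$25473 - G{\left(-96,-147 \right)} = 25473 - 2 \left(-96\right) = 25473 - -192 = 25473 + 192 = 25665$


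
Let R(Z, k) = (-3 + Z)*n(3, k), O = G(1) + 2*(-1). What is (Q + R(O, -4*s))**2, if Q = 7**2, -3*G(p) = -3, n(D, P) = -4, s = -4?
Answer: 4225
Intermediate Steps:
G(p) = 1 (G(p) = -1/3*(-3) = 1)
O = -1 (O = 1 + 2*(-1) = 1 - 2 = -1)
R(Z, k) = 12 - 4*Z (R(Z, k) = (-3 + Z)*(-4) = 12 - 4*Z)
Q = 49
(Q + R(O, -4*s))**2 = (49 + (12 - 4*(-1)))**2 = (49 + (12 + 4))**2 = (49 + 16)**2 = 65**2 = 4225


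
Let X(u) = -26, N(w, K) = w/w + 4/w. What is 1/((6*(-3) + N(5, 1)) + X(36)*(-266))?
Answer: 5/34499 ≈ 0.00014493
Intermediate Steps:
N(w, K) = 1 + 4/w
1/((6*(-3) + N(5, 1)) + X(36)*(-266)) = 1/((6*(-3) + (4 + 5)/5) - 26*(-266)) = 1/((-18 + (⅕)*9) + 6916) = 1/((-18 + 9/5) + 6916) = 1/(-81/5 + 6916) = 1/(34499/5) = 5/34499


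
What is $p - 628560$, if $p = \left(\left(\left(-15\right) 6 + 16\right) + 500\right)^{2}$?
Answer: $-447084$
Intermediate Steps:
$p = 181476$ ($p = \left(\left(-90 + 16\right) + 500\right)^{2} = \left(-74 + 500\right)^{2} = 426^{2} = 181476$)
$p - 628560 = 181476 - 628560 = -447084$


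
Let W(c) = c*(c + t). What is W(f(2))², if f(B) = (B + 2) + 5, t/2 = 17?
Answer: 149769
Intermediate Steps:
t = 34 (t = 2*17 = 34)
f(B) = 7 + B (f(B) = (2 + B) + 5 = 7 + B)
W(c) = c*(34 + c) (W(c) = c*(c + 34) = c*(34 + c))
W(f(2))² = ((7 + 2)*(34 + (7 + 2)))² = (9*(34 + 9))² = (9*43)² = 387² = 149769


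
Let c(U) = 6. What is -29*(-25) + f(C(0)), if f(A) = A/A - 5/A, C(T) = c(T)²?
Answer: 26131/36 ≈ 725.86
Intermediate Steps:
C(T) = 36 (C(T) = 6² = 36)
f(A) = 1 - 5/A
-29*(-25) + f(C(0)) = -29*(-25) + (-5 + 36)/36 = 725 + (1/36)*31 = 725 + 31/36 = 26131/36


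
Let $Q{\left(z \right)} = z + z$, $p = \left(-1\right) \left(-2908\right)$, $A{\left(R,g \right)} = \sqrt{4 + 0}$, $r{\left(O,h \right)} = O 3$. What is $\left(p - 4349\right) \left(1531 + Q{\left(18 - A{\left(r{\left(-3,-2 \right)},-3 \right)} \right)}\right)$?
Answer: $-2252283$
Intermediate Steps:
$r{\left(O,h \right)} = 3 O$
$A{\left(R,g \right)} = 2$ ($A{\left(R,g \right)} = \sqrt{4} = 2$)
$p = 2908$
$Q{\left(z \right)} = 2 z$
$\left(p - 4349\right) \left(1531 + Q{\left(18 - A{\left(r{\left(-3,-2 \right)},-3 \right)} \right)}\right) = \left(2908 - 4349\right) \left(1531 + 2 \left(18 - 2\right)\right) = - 1441 \left(1531 + 2 \left(18 - 2\right)\right) = - 1441 \left(1531 + 2 \cdot 16\right) = - 1441 \left(1531 + 32\right) = \left(-1441\right) 1563 = -2252283$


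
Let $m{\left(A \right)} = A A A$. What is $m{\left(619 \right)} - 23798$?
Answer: $237152861$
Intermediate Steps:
$m{\left(A \right)} = A^{3}$ ($m{\left(A \right)} = A^{2} A = A^{3}$)
$m{\left(619 \right)} - 23798 = 619^{3} - 23798 = 237176659 - 23798 = 237152861$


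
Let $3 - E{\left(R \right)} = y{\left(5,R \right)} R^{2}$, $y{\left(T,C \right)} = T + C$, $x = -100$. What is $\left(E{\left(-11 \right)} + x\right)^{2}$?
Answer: $395641$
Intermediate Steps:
$y{\left(T,C \right)} = C + T$
$E{\left(R \right)} = 3 - R^{2} \left(5 + R\right)$ ($E{\left(R \right)} = 3 - \left(R + 5\right) R^{2} = 3 - \left(5 + R\right) R^{2} = 3 - R^{2} \left(5 + R\right)$)
$\left(E{\left(-11 \right)} + x\right)^{2} = \left(\left(3 - \left(-11\right)^{2} \left(5 - 11\right)\right) - 100\right)^{2} = \left(\left(3 - 121 \left(-6\right)\right) - 100\right)^{2} = \left(\left(3 + 726\right) - 100\right)^{2} = \left(729 - 100\right)^{2} = 629^{2} = 395641$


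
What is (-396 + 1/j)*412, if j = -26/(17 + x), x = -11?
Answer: -2122212/13 ≈ -1.6325e+5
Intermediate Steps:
j = -13/3 (j = -26/(17 - 11) = -26/6 = (⅙)*(-26) = -13/3 ≈ -4.3333)
(-396 + 1/j)*412 = (-396 + 1/(-13/3))*412 = (-396 - 3/13)*412 = -5151/13*412 = -2122212/13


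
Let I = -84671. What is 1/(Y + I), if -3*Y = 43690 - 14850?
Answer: -3/282853 ≈ -1.0606e-5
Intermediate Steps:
Y = -28840/3 (Y = -(43690 - 14850)/3 = -1/3*28840 = -28840/3 ≈ -9613.3)
1/(Y + I) = 1/(-28840/3 - 84671) = 1/(-282853/3) = -3/282853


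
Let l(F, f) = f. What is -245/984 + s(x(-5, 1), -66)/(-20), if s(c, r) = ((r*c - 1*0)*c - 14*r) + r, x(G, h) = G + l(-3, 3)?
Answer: -147349/4920 ≈ -29.949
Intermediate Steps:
x(G, h) = 3 + G (x(G, h) = G + 3 = 3 + G)
s(c, r) = -13*r + r*c² (s(c, r) = ((c*r + 0)*c - 14*r) + r = ((c*r)*c - 14*r) + r = (r*c² - 14*r) + r = (-14*r + r*c²) + r = -13*r + r*c²)
-245/984 + s(x(-5, 1), -66)/(-20) = -245/984 - 66*(-13 + (3 - 5)²)/(-20) = -245*1/984 - 66*(-13 + (-2)²)*(-1/20) = -245/984 - 66*(-13 + 4)*(-1/20) = -245/984 - 66*(-9)*(-1/20) = -245/984 + 594*(-1/20) = -245/984 - 297/10 = -147349/4920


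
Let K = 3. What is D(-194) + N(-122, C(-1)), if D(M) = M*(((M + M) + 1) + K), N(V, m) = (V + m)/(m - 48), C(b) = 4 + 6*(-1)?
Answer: 1862462/25 ≈ 74499.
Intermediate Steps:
C(b) = -2 (C(b) = 4 - 6 = -2)
N(V, m) = (V + m)/(-48 + m)
D(M) = M*(4 + 2*M) (D(M) = M*(((M + M) + 1) + 3) = M*((2*M + 1) + 3) = M*((1 + 2*M) + 3) = M*(4 + 2*M))
D(-194) + N(-122, C(-1)) = 2*(-194)*(2 - 194) + (-122 - 2)/(-48 - 2) = 2*(-194)*(-192) - 124/(-50) = 74496 - 1/50*(-124) = 74496 + 62/25 = 1862462/25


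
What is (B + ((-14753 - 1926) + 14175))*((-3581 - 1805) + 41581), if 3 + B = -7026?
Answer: -345046935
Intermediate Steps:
B = -7029 (B = -3 - 7026 = -7029)
(B + ((-14753 - 1926) + 14175))*((-3581 - 1805) + 41581) = (-7029 + ((-14753 - 1926) + 14175))*((-3581 - 1805) + 41581) = (-7029 + (-16679 + 14175))*(-5386 + 41581) = (-7029 - 2504)*36195 = -9533*36195 = -345046935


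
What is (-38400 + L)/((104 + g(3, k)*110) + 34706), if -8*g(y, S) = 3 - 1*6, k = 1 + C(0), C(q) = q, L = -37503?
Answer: -303612/139405 ≈ -2.1779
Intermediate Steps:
k = 1 (k = 1 + 0 = 1)
g(y, S) = 3/8 (g(y, S) = -(3 - 1*6)/8 = -(3 - 6)/8 = -⅛*(-3) = 3/8)
(-38400 + L)/((104 + g(3, k)*110) + 34706) = (-38400 - 37503)/((104 + (3/8)*110) + 34706) = -75903/((104 + 165/4) + 34706) = -75903/(581/4 + 34706) = -75903/139405/4 = -75903*4/139405 = -303612/139405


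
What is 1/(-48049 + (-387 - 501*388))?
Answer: -1/242824 ≈ -4.1182e-6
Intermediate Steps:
1/(-48049 + (-387 - 501*388)) = 1/(-48049 + (-387 - 194388)) = 1/(-48049 - 194775) = 1/(-242824) = -1/242824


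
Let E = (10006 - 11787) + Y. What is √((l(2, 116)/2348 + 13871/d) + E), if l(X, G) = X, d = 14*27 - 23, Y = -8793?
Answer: I*√1829887479160670/416770 ≈ 102.64*I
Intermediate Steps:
E = -10574 (E = (10006 - 11787) - 8793 = -1781 - 8793 = -10574)
d = 355 (d = 378 - 23 = 355)
√((l(2, 116)/2348 + 13871/d) + E) = √((2/2348 + 13871/355) - 10574) = √((2*(1/2348) + 13871*(1/355)) - 10574) = √((1/1174 + 13871/355) - 10574) = √(16284909/416770 - 10574) = √(-4390641071/416770) = I*√1829887479160670/416770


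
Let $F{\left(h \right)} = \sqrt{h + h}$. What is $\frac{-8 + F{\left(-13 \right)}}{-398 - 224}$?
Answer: $\frac{4}{311} - \frac{i \sqrt{26}}{622} \approx 0.012862 - 0.0081978 i$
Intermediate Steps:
$F{\left(h \right)} = \sqrt{2} \sqrt{h}$ ($F{\left(h \right)} = \sqrt{2 h} = \sqrt{2} \sqrt{h}$)
$\frac{-8 + F{\left(-13 \right)}}{-398 - 224} = \frac{-8 + \sqrt{2} \sqrt{-13}}{-398 - 224} = \frac{-8 + \sqrt{2} i \sqrt{13}}{-622} = \left(-8 + i \sqrt{26}\right) \left(- \frac{1}{622}\right) = \frac{4}{311} - \frac{i \sqrt{26}}{622}$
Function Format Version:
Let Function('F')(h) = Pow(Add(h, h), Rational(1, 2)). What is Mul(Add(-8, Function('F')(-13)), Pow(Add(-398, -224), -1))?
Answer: Add(Rational(4, 311), Mul(Rational(-1, 622), I, Pow(26, Rational(1, 2)))) ≈ Add(0.012862, Mul(-0.0081978, I))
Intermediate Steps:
Function('F')(h) = Mul(Pow(2, Rational(1, 2)), Pow(h, Rational(1, 2))) (Function('F')(h) = Pow(Mul(2, h), Rational(1, 2)) = Mul(Pow(2, Rational(1, 2)), Pow(h, Rational(1, 2))))
Mul(Add(-8, Function('F')(-13)), Pow(Add(-398, -224), -1)) = Mul(Add(-8, Mul(Pow(2, Rational(1, 2)), Pow(-13, Rational(1, 2)))), Pow(Add(-398, -224), -1)) = Mul(Add(-8, Mul(Pow(2, Rational(1, 2)), Mul(I, Pow(13, Rational(1, 2))))), Pow(-622, -1)) = Mul(Add(-8, Mul(I, Pow(26, Rational(1, 2)))), Rational(-1, 622)) = Add(Rational(4, 311), Mul(Rational(-1, 622), I, Pow(26, Rational(1, 2))))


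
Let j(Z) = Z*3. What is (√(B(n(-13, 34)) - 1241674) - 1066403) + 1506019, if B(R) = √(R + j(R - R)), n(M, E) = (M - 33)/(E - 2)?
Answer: 439616 + √(-4966696 + I*√23)/2 ≈ 4.3962e+5 + 1114.3*I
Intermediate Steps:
j(Z) = 3*Z
n(M, E) = (-33 + M)/(-2 + E)
B(R) = √R (B(R) = √(R + 3*(R - R)) = √(R + 3*0) = √(R + 0) = √R)
(√(B(n(-13, 34)) - 1241674) - 1066403) + 1506019 = (√(√((-33 - 13)/(-2 + 34)) - 1241674) - 1066403) + 1506019 = (√(√(-46/32) - 1241674) - 1066403) + 1506019 = (√(√((1/32)*(-46)) - 1241674) - 1066403) + 1506019 = (√(√(-23/16) - 1241674) - 1066403) + 1506019 = (√(I*√23/4 - 1241674) - 1066403) + 1506019 = (√(-1241674 + I*√23/4) - 1066403) + 1506019 = (-1066403 + √(-1241674 + I*√23/4)) + 1506019 = 439616 + √(-1241674 + I*√23/4)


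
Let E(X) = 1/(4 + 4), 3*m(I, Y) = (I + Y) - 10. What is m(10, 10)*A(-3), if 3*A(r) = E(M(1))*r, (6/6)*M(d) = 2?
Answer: -5/12 ≈ -0.41667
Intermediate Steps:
M(d) = 2
m(I, Y) = -10/3 + I/3 + Y/3 (m(I, Y) = ((I + Y) - 10)/3 = (-10 + I + Y)/3 = -10/3 + I/3 + Y/3)
E(X) = ⅛ (E(X) = 1/8 = ⅛)
A(r) = r/24 (A(r) = (r/8)/3 = r/24)
m(10, 10)*A(-3) = (-10/3 + (⅓)*10 + (⅓)*10)*((1/24)*(-3)) = (-10/3 + 10/3 + 10/3)*(-⅛) = (10/3)*(-⅛) = -5/12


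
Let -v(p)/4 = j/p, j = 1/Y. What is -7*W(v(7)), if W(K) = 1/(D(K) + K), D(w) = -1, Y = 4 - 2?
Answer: 49/9 ≈ 5.4444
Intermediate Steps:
Y = 2
j = ½ (j = 1/2 = ½ ≈ 0.50000)
v(p) = -2/p
W(K) = 1/(-1 + K)
-7*W(v(7)) = -7/(-1 - 2/7) = -7/(-9/7) = -7*(-7/9) = 49/9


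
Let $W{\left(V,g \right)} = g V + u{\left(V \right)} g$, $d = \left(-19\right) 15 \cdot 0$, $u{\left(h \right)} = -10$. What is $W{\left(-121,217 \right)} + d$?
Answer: $-28427$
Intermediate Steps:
$d = 0$ ($d = \left(-285\right) 0 = 0$)
$W{\left(V,g \right)} = - 10 g + V g$ ($W{\left(V,g \right)} = g V - 10 g = V g - 10 g = - 10 g + V g$)
$W{\left(-121,217 \right)} + d = 217 \left(-10 - 121\right) + 0 = 217 \left(-131\right) + 0 = -28427 + 0 = -28427$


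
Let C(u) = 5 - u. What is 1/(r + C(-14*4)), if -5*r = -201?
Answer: 5/506 ≈ 0.0098814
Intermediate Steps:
r = 201/5 (r = -⅕*(-201) = 201/5 ≈ 40.200)
1/(r + C(-14*4)) = 1/(201/5 + (5 - (-14)*4)) = 1/(201/5 + (5 - 1*(-56))) = 1/(201/5 + (5 + 56)) = 1/(201/5 + 61) = 1/(506/5) = 5/506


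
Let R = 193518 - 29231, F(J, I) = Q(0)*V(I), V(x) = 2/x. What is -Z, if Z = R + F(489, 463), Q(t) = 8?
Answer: -76064897/463 ≈ -1.6429e+5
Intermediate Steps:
F(J, I) = 16/I (F(J, I) = 8*(2/I) = 16/I)
R = 164287
Z = 76064897/463 (Z = 164287 + 16/463 = 76064897/463 ≈ 1.6429e+5)
-Z = -1*76064897/463 = -76064897/463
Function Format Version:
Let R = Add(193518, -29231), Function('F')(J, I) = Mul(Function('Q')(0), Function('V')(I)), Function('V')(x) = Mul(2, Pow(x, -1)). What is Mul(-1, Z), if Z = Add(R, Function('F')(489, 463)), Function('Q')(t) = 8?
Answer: Rational(-76064897, 463) ≈ -1.6429e+5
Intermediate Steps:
Function('F')(J, I) = Mul(16, Pow(I, -1)) (Function('F')(J, I) = Mul(8, Mul(2, Pow(I, -1))) = Mul(16, Pow(I, -1)))
R = 164287
Z = Rational(76064897, 463) (Z = Add(164287, Mul(16, Pow(463, -1))) = Add(164287, Mul(16, Rational(1, 463))) = Add(164287, Rational(16, 463)) = Rational(76064897, 463) ≈ 1.6429e+5)
Mul(-1, Z) = Mul(-1, Rational(76064897, 463)) = Rational(-76064897, 463)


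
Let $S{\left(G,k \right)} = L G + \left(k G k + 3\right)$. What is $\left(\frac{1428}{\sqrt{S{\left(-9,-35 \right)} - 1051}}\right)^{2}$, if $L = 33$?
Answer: $- \frac{1019592}{6185} \approx -164.85$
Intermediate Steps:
$S{\left(G,k \right)} = 3 + 33 G + G k^{2}$ ($S{\left(G,k \right)} = 33 G + \left(k G k + 3\right) = 33 G + \left(G k k + 3\right) = 33 G + \left(G k^{2} + 3\right) = 33 G + \left(3 + G k^{2}\right) = 3 + 33 G + G k^{2}$)
$\left(\frac{1428}{\sqrt{S{\left(-9,-35 \right)} - 1051}}\right)^{2} = \left(\frac{1428}{\sqrt{\left(3 + 33 \left(-9\right) - 9 \left(-35\right)^{2}\right) - 1051}}\right)^{2} = \left(\frac{1428}{\sqrt{\left(3 - 297 - 11025\right) - 1051}}\right)^{2} = \left(\frac{1428}{\sqrt{-11319 - 1051}}\right)^{2} = \left(\frac{1428}{\sqrt{-12370}}\right)^{2} = \left(\frac{1428}{i \sqrt{12370}}\right)^{2} = \left(1428 \left(- \frac{i \sqrt{12370}}{12370}\right)\right)^{2} = \left(- \frac{714 i \sqrt{12370}}{6185}\right)^{2} = - \frac{1019592}{6185}$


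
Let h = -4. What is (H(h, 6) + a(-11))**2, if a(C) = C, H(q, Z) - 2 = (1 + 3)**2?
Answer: 49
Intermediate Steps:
H(q, Z) = 18 (H(q, Z) = 2 + (1 + 3)**2 = 2 + 4**2 = 2 + 16 = 18)
(H(h, 6) + a(-11))**2 = (18 - 11)**2 = 7**2 = 49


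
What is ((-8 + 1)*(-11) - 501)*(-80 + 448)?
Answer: -156032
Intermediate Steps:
((-8 + 1)*(-11) - 501)*(-80 + 448) = (-7*(-11) - 501)*368 = (77 - 501)*368 = -424*368 = -156032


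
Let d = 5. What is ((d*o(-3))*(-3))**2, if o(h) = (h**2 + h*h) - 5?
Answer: 38025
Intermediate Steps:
o(h) = -5 + 2*h**2 (o(h) = (h**2 + h**2) - 5 = 2*h**2 - 5 = -5 + 2*h**2)
((d*o(-3))*(-3))**2 = ((5*(-5 + 2*(-3)**2))*(-3))**2 = ((5*(-5 + 2*9))*(-3))**2 = ((5*(-5 + 18))*(-3))**2 = ((5*13)*(-3))**2 = (65*(-3))**2 = (-195)**2 = 38025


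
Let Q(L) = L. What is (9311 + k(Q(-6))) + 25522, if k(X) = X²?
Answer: 34869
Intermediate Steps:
(9311 + k(Q(-6))) + 25522 = (9311 + (-6)²) + 25522 = (9311 + 36) + 25522 = 9347 + 25522 = 34869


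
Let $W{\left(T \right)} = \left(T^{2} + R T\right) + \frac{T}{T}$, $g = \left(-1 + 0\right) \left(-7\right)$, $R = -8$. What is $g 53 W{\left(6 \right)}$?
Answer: $-4081$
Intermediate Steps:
$g = 7$ ($g = \left(-1\right) \left(-7\right) = 7$)
$W{\left(T \right)} = 1 + T^{2} - 8 T$ ($W{\left(T \right)} = \left(T^{2} - 8 T\right) + \frac{T}{T} = \left(T^{2} - 8 T\right) + 1 = 1 + T^{2} - 8 T$)
$g 53 W{\left(6 \right)} = 7 \cdot 53 \left(1 + 6^{2} - 48\right) = 371 \left(1 + 36 - 48\right) = 371 \left(-11\right) = -4081$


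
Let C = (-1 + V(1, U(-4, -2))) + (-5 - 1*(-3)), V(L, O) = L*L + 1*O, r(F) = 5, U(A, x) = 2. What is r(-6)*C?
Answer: 0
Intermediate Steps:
V(L, O) = O + L² (V(L, O) = L² + O = O + L²)
C = 0 (C = (-1 + (2 + 1²)) + (-5 - 1*(-3)) = (-1 + (2 + 1)) + (-5 + 3) = (-1 + 3) - 2 = 2 - 2 = 0)
r(-6)*C = 5*0 = 0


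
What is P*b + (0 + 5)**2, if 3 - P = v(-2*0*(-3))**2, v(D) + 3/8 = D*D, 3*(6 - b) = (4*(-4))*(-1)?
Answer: 861/32 ≈ 26.906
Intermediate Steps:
b = 2/3 (b = 6 - 4*(-4)*(-1)/3 = 6 - (-16)*(-1)/3 = 6 - 1/3*16 = 6 - 16/3 = 2/3 ≈ 0.66667)
v(D) = -3/8 + D**2 (v(D) = -3/8 + D*D = -3/8 + D**2)
P = 183/64 (P = 3 - (-3/8 + (-2*0*(-3))**2)**2 = 3 - (-3/8 + (0*(-3))**2)**2 = 3 - (-3/8 + 0**2)**2 = 3 - (-3/8 + 0)**2 = 3 - (-3/8)**2 = 3 - 1*9/64 = 3 - 9/64 = 183/64 ≈ 2.8594)
P*b + (0 + 5)**2 = (183/64)*(2/3) + (0 + 5)**2 = 61/32 + 5**2 = 61/32 + 25 = 861/32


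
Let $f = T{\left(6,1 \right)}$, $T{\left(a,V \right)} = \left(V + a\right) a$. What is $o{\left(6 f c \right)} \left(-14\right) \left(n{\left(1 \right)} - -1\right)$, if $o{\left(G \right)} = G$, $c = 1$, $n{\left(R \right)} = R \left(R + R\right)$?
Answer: $-10584$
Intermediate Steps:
$n{\left(R \right)} = 2 R^{2}$ ($n{\left(R \right)} = R 2 R = 2 R^{2}$)
$T{\left(a,V \right)} = a \left(V + a\right)$
$f = 42$ ($f = 6 \left(1 + 6\right) = 6 \cdot 7 = 42$)
$o{\left(6 f c \right)} \left(-14\right) \left(n{\left(1 \right)} - -1\right) = 6 \cdot 42 \cdot 1 \left(-14\right) \left(2 \cdot 1^{2} - -1\right) = 252 \cdot 1 \left(-14\right) \left(2 \cdot 1 + 1\right) = 252 \left(-14\right) \left(2 + 1\right) = \left(-3528\right) 3 = -10584$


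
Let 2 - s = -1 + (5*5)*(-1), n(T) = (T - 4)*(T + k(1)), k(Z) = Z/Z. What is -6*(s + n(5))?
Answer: -204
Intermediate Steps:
k(Z) = 1
n(T) = (1 + T)*(-4 + T) (n(T) = (T - 4)*(T + 1) = (-4 + T)*(1 + T) = (1 + T)*(-4 + T))
s = 28 (s = 2 - (-1 + (5*5)*(-1)) = 2 - (-1 + 25*(-1)) = 2 - (-1 - 25) = 2 - 1*(-26) = 2 + 26 = 28)
-6*(s + n(5)) = -6*(28 + (-4 + 5**2 - 3*5)) = -6*(28 + (-4 + 25 - 15)) = -6*(28 + 6) = -6*34 = -204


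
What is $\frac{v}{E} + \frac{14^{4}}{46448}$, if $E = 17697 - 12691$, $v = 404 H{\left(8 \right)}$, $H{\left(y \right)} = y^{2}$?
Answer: $\frac{43539687}{7266209} \approx 5.9921$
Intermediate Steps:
$v = 25856$ ($v = 404 \cdot 8^{2} = 404 \cdot 64 = 25856$)
$E = 5006$ ($E = 17697 - 12691 = 5006$)
$\frac{v}{E} + \frac{14^{4}}{46448} = \frac{25856}{5006} + \frac{14^{4}}{46448} = 25856 \cdot \frac{1}{5006} + 38416 \cdot \frac{1}{46448} = \frac{12928}{2503} + \frac{2401}{2903} = \frac{43539687}{7266209}$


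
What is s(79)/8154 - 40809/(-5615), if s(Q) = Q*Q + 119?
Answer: 61411331/7630785 ≈ 8.0478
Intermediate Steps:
s(Q) = 119 + Q**2 (s(Q) = Q**2 + 119 = 119 + Q**2)
s(79)/8154 - 40809/(-5615) = (119 + 79**2)/8154 - 40809/(-5615) = (119 + 6241)*(1/8154) - 40809*(-1/5615) = 6360*(1/8154) + 40809/5615 = 1060/1359 + 40809/5615 = 61411331/7630785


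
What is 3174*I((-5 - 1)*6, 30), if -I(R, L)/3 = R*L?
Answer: 10283760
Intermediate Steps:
I(R, L) = -3*L*R (I(R, L) = -3*R*L = -3*L*R)
3174*I((-5 - 1)*6, 30) = 3174*(-3*30*(-5 - 1)*6) = 3174*(-3*30*(-6*6)) = 3174*(-3*30*(-36)) = 3174*3240 = 10283760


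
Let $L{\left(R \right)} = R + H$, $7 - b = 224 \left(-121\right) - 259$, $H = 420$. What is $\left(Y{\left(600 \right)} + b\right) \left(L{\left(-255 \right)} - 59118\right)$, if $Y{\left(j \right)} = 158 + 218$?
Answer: $-1635709938$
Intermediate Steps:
$Y{\left(j \right)} = 376$
$b = 27370$ ($b = 7 - \left(224 \left(-121\right) - 259\right) = 7 - \left(-27104 - 259\right) = 7 - -27363 = 7 + 27363 = 27370$)
$L{\left(R \right)} = 420 + R$ ($L{\left(R \right)} = R + 420 = 420 + R$)
$\left(Y{\left(600 \right)} + b\right) \left(L{\left(-255 \right)} - 59118\right) = \left(376 + 27370\right) \left(\left(420 - 255\right) - 59118\right) = 27746 \left(165 - 59118\right) = 27746 \left(-58953\right) = -1635709938$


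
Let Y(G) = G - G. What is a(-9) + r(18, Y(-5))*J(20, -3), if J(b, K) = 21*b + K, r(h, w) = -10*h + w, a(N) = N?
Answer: -75069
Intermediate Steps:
Y(G) = 0
r(h, w) = w - 10*h
J(b, K) = K + 21*b
a(-9) + r(18, Y(-5))*J(20, -3) = -9 + (0 - 10*18)*(-3 + 21*20) = -9 + (0 - 180)*(-3 + 420) = -9 - 180*417 = -9 - 75060 = -75069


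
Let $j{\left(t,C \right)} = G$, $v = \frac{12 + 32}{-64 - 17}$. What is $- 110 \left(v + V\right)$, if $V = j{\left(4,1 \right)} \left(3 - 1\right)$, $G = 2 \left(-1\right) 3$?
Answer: $\frac{111760}{81} \approx 1379.8$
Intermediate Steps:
$v = - \frac{44}{81}$ ($v = \frac{44}{-81} = 44 \left(- \frac{1}{81}\right) = - \frac{44}{81} \approx -0.54321$)
$G = -6$ ($G = \left(-2\right) 3 = -6$)
$j{\left(t,C \right)} = -6$
$V = -12$ ($V = - 6 \left(3 - 1\right) = \left(-6\right) 2 = -12$)
$- 110 \left(v + V\right) = - 110 \left(- \frac{44}{81} - 12\right) = \left(-110\right) \left(- \frac{1016}{81}\right) = \frac{111760}{81}$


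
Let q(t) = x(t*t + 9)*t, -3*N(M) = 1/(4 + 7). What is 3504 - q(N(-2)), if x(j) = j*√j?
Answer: 3504 + 127426*√58/1185921 ≈ 3504.8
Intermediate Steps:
N(M) = -1/33 (N(M) = -1/(3*(4 + 7)) = -⅓/11 = -⅓*1/11 = -1/33)
x(j) = j^(3/2)
q(t) = t*(9 + t²)^(3/2) (q(t) = (t*t + 9)^(3/2)*t = (t² + 9)^(3/2)*t = (9 + t²)^(3/2)*t = t*(9 + t²)^(3/2))
3504 - q(N(-2)) = 3504 - (-1)*(9 + (-1/33)²)^(3/2)/33 = 3504 - (-1)*(9 + 1/1089)^(3/2)/33 = 3504 - (-1)*(9802/1089)^(3/2)/33 = 3504 - (-1)*127426*√58/35937/33 = 3504 - (-127426)*√58/1185921 = 3504 + 127426*√58/1185921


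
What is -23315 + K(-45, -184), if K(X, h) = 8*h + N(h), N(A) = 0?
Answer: -24787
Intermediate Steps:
K(X, h) = 8*h (K(X, h) = 8*h + 0 = 8*h)
-23315 + K(-45, -184) = -23315 + 8*(-184) = -23315 - 1472 = -24787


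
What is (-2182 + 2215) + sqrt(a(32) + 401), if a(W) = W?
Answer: 33 + sqrt(433) ≈ 53.809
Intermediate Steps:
(-2182 + 2215) + sqrt(a(32) + 401) = (-2182 + 2215) + sqrt(32 + 401) = 33 + sqrt(433)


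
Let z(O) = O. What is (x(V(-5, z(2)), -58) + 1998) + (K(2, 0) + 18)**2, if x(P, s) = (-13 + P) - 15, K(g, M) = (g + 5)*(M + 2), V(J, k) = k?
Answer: 2996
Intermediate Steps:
K(g, M) = (2 + M)*(5 + g) (K(g, M) = (5 + g)*(2 + M) = (2 + M)*(5 + g))
x(P, s) = -28 + P
(x(V(-5, z(2)), -58) + 1998) + (K(2, 0) + 18)**2 = ((-28 + 2) + 1998) + ((10 + 2*2 + 5*0 + 0*2) + 18)**2 = (-26 + 1998) + ((10 + 4 + 0 + 0) + 18)**2 = 1972 + (14 + 18)**2 = 1972 + 32**2 = 1972 + 1024 = 2996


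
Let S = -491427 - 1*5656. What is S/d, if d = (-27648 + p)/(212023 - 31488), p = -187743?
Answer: 89740879405/215391 ≈ 4.1664e+5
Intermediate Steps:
S = -497083 (S = -491427 - 5656 = -497083)
d = -215391/180535 (d = (-27648 - 187743)/(212023 - 31488) = -215391/180535 ≈ -1.1931)
S/d = -497083/(-215391/180535) = -497083*(-180535/215391) = 89740879405/215391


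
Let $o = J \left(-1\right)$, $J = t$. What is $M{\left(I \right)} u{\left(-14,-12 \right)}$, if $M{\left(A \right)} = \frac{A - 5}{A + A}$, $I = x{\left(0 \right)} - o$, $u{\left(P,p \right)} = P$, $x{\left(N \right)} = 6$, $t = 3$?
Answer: $- \frac{28}{9} \approx -3.1111$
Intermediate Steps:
$J = 3$
$o = -3$ ($o = 3 \left(-1\right) = -3$)
$I = 9$ ($I = 6 - -3 = 6 + 3 = 9$)
$M{\left(A \right)} = \frac{-5 + A}{2 A}$
$M{\left(I \right)} u{\left(-14,-12 \right)} = \frac{-5 + 9}{2 \cdot 9} \left(-14\right) = \frac{1}{2} \cdot \frac{1}{9} \cdot 4 \left(-14\right) = \frac{2}{9} \left(-14\right) = - \frac{28}{9}$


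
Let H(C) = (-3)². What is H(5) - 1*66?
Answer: -57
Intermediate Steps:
H(C) = 9
H(5) - 1*66 = 9 - 1*66 = 9 - 66 = -57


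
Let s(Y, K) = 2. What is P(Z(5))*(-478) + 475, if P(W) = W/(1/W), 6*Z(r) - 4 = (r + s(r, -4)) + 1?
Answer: -1437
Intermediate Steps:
Z(r) = 7/6 + r/6 (Z(r) = ⅔ + ((r + 2) + 1)/6 = ⅔ + ((2 + r) + 1)/6 = ⅔ + (3 + r)/6 = ⅔ + (½ + r/6) = 7/6 + r/6)
P(W) = W² (P(W) = W*W = W²)
P(Z(5))*(-478) + 475 = (7/6 + (⅙)*5)²*(-478) + 475 = (7/6 + ⅚)²*(-478) + 475 = 2²*(-478) + 475 = 4*(-478) + 475 = -1912 + 475 = -1437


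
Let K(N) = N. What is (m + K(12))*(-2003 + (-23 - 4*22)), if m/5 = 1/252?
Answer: -457379/18 ≈ -25410.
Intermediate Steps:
m = 5/252 ≈ 0.019841
(m + K(12))*(-2003 + (-23 - 4*22)) = (5/252 + 12)*(-2003 + (-23 - 4*22)) = 3029*(-2003 + (-23 - 88))/252 = 3029*(-2003 - 111)/252 = (3029/252)*(-2114) = -457379/18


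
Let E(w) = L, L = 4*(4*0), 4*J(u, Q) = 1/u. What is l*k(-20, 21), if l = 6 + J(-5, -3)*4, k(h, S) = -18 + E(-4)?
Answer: -522/5 ≈ -104.40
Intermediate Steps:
J(u, Q) = 1/(4*u)
L = 0 (L = 4*0 = 0)
E(w) = 0
k(h, S) = -18 (k(h, S) = -18 + 0 = -18)
l = 29/5 (l = 6 + ((1/4)/(-5))*4 = 6 + ((1/4)*(-1/5))*4 = 6 - 1/20*4 = 6 - 1/5 = 29/5 ≈ 5.8000)
l*k(-20, 21) = (29/5)*(-18) = -522/5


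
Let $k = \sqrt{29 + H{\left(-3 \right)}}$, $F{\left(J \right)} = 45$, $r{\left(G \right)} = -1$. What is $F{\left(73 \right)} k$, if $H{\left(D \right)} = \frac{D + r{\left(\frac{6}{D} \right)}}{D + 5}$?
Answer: $135 \sqrt{3} \approx 233.83$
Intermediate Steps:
$H{\left(D \right)} = \frac{-1 + D}{5 + D}$ ($H{\left(D \right)} = \frac{D - 1}{D + 5} = \frac{-1 + D}{5 + D}$)
$k = 3 \sqrt{3}$ ($k = \sqrt{29 + \frac{-1 - 3}{5 - 3}} = \sqrt{29 + \frac{1}{2} \left(-4\right)} = \sqrt{29 - 2} = \sqrt{27} = 3 \sqrt{3} \approx 5.1962$)
$F{\left(73 \right)} k = 45 \cdot 3 \sqrt{3} = 135 \sqrt{3}$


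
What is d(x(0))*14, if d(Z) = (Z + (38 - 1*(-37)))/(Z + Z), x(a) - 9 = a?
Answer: 196/3 ≈ 65.333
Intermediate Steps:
x(a) = 9 + a
d(Z) = (75 + Z)/(2*Z) (d(Z) = (Z + (38 + 37))/((2*Z)) = (Z + 75)*(1/(2*Z)) = (75 + Z)*(1/(2*Z)) = (75 + Z)/(2*Z))
d(x(0))*14 = ((75 + (9 + 0))/(2*(9 + 0)))*14 = ((½)*(75 + 9)/9)*14 = ((½)*(⅑)*84)*14 = (14/3)*14 = 196/3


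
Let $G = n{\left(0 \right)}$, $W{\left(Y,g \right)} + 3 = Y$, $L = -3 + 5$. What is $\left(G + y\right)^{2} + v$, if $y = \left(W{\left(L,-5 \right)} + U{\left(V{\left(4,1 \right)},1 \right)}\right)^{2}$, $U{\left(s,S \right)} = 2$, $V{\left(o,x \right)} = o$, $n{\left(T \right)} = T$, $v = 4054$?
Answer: $4055$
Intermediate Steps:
$L = 2$
$W{\left(Y,g \right)} = -3 + Y$
$G = 0$
$y = 1$ ($y = \left(\left(-3 + 2\right) + 2\right)^{2} = \left(-1 + 2\right)^{2} = 1^{2} = 1$)
$\left(G + y\right)^{2} + v = \left(0 + 1\right)^{2} + 4054 = 1^{2} + 4054 = 1 + 4054 = 4055$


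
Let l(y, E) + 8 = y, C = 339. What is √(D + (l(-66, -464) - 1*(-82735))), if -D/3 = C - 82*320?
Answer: 2*√40091 ≈ 400.45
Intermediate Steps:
l(y, E) = -8 + y
D = 77703 (D = -3*(339 - 82*320) = -3*(339 - 26240) = -3*(-25901) = 77703)
√(D + (l(-66, -464) - 1*(-82735))) = √(77703 + ((-8 - 66) - 1*(-82735))) = √(77703 + (-74 + 82735)) = √(77703 + 82661) = √160364 = 2*√40091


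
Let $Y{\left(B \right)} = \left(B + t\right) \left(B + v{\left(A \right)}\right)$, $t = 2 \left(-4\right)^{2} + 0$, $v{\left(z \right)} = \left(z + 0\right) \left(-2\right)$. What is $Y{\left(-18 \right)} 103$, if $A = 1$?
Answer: $-28840$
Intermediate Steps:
$v{\left(z \right)} = - 2 z$ ($v{\left(z \right)} = z \left(-2\right) = - 2 z$)
$t = 32$ ($t = 2 \cdot 16 + 0 = 32 + 0 = 32$)
$Y{\left(B \right)} = \left(-2 + B\right) \left(32 + B\right)$ ($Y{\left(B \right)} = \left(B + 32\right) \left(B - 2\right) = \left(32 + B\right) \left(B - 2\right) = \left(32 + B\right) \left(-2 + B\right) = \left(-2 + B\right) \left(32 + B\right)$)
$Y{\left(-18 \right)} 103 = \left(-64 + \left(-18\right)^{2} + 30 \left(-18\right)\right) 103 = \left(-64 + 324 - 540\right) 103 = \left(-280\right) 103 = -28840$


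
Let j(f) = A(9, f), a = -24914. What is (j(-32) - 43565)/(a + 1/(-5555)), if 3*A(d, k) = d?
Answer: 241986910/138397271 ≈ 1.7485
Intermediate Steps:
A(d, k) = d/3
j(f) = 3 (j(f) = (1/3)*9 = 3)
(j(-32) - 43565)/(a + 1/(-5555)) = (3 - 43565)/(-24914 + 1/(-5555)) = -43562/(-24914 - 1/5555) = -43562/(-138397271/5555) = -43562*(-5555/138397271) = 241986910/138397271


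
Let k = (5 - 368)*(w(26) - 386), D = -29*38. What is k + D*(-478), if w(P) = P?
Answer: 657436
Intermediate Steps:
D = -1102
k = 130680 (k = (5 - 368)*(26 - 386) = -363*(-360) = 130680)
k + D*(-478) = 130680 - 1102*(-478) = 130680 + 526756 = 657436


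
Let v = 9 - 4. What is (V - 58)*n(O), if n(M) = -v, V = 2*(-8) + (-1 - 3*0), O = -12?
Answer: 375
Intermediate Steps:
v = 5
V = -17 (V = -16 + (-1 + 0) = -16 - 1 = -17)
n(M) = -5 (n(M) = -1*5 = -5)
(V - 58)*n(O) = (-17 - 58)*(-5) = -75*(-5) = 375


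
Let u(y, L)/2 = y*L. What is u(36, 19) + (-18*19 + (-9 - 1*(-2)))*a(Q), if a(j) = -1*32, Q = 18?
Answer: 12536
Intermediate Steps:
a(j) = -32
u(y, L) = 2*L*y (u(y, L) = 2*(y*L) = 2*(L*y) = 2*L*y)
u(36, 19) + (-18*19 + (-9 - 1*(-2)))*a(Q) = 2*19*36 + (-18*19 + (-9 - 1*(-2)))*(-32) = 1368 + (-342 + (-9 + 2))*(-32) = 1368 + (-342 - 7)*(-32) = 1368 - 349*(-32) = 1368 + 11168 = 12536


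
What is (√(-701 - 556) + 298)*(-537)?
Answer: -160026 - 537*I*√1257 ≈ -1.6003e+5 - 19039.0*I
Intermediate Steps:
(√(-701 - 556) + 298)*(-537) = (√(-1257) + 298)*(-537) = (I*√1257 + 298)*(-537) = (298 + I*√1257)*(-537) = -160026 - 537*I*√1257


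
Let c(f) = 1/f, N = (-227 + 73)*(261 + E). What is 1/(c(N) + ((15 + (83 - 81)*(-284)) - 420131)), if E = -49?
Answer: -32648/13734491233 ≈ -2.3771e-6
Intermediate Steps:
N = -32648 (N = (-227 + 73)*(261 - 49) = -154*212 = -32648)
1/(c(N) + ((15 + (83 - 81)*(-284)) - 420131)) = 1/(1/(-32648) + ((15 + (83 - 81)*(-284)) - 420131)) = 1/(-1/32648 + ((15 + 2*(-284)) - 420131)) = 1/(-1/32648 + ((15 - 568) - 420131)) = 1/(-1/32648 + (-553 - 420131)) = 1/(-1/32648 - 420684) = 1/(-13734491233/32648) = -32648/13734491233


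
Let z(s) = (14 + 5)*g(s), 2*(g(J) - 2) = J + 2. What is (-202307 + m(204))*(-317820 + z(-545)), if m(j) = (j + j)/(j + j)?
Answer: 65332800793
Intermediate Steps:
g(J) = 3 + J/2 (g(J) = 2 + (J + 2)/2 = 2 + (2 + J)/2 = 2 + (1 + J/2) = 3 + J/2)
z(s) = 57 + 19*s/2 (z(s) = (14 + 5)*(3 + s/2) = 19*(3 + s/2) = 57 + 19*s/2)
m(j) = 1 (m(j) = (2*j)/((2*j)) = (2*j)*(1/(2*j)) = 1)
(-202307 + m(204))*(-317820 + z(-545)) = (-202307 + 1)*(-317820 + (57 + (19/2)*(-545))) = -202306*(-317820 + (57 - 10355/2)) = -202306*(-317820 - 10241/2) = -202306*(-645881/2) = 65332800793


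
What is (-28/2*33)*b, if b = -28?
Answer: 12936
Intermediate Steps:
(-28/2*33)*b = (-28/2*33)*(-28) = (-28*½*33)*(-28) = -14*33*(-28) = -462*(-28) = 12936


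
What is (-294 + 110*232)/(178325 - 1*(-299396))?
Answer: 25226/477721 ≈ 0.052805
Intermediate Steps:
(-294 + 110*232)/(178325 - 1*(-299396)) = (-294 + 25520)/(178325 + 299396) = 25226/477721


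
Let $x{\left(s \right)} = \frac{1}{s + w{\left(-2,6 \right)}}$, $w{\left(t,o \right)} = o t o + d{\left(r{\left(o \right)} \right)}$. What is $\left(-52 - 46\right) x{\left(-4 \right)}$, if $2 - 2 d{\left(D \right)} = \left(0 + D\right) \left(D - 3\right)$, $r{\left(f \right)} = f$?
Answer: $\frac{7}{6} \approx 1.1667$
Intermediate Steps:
$d{\left(D \right)} = 1 - \frac{D \left(-3 + D\right)}{2}$ ($d{\left(D \right)} = 1 - \frac{\left(0 + D\right) \left(D - 3\right)}{2} = 1 - \frac{D \left(-3 + D\right)}{2}$)
$w{\left(t,o \right)} = 1 - \frac{o^{2}}{2} + \frac{3 o}{2} + t o^{2}$ ($w{\left(t,o \right)} = o t o + \left(1 - \frac{o^{2}}{2} + \frac{3 o}{2}\right) = t o^{2} + \left(1 - \frac{o^{2}}{2} + \frac{3 o}{2}\right) = 1 - \frac{o^{2}}{2} + \frac{3 o}{2} + t o^{2}$)
$x{\left(s \right)} = \frac{1}{-80 + s}$ ($x{\left(s \right)} = \frac{1}{s + \left(1 - \frac{6^{2}}{2} + \frac{3}{2} \cdot 6 - 2 \cdot 6^{2}\right)} = \frac{1}{s + \left(1 - 18 + 9 - 72\right)} = \frac{1}{s - 80} = \frac{1}{-80 + s}$)
$\left(-52 - 46\right) x{\left(-4 \right)} = \frac{-52 - 46}{-80 - 4} = - \frac{98}{-84} = \left(-98\right) \left(- \frac{1}{84}\right) = \frac{7}{6}$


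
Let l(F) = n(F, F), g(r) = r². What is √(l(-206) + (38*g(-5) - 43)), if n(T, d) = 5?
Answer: 4*√57 ≈ 30.199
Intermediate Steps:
l(F) = 5
√(l(-206) + (38*g(-5) - 43)) = √(5 + (38*(-5)² - 43)) = √(5 + (38*25 - 43)) = √(5 + (950 - 43)) = √(5 + 907) = √912 = 4*√57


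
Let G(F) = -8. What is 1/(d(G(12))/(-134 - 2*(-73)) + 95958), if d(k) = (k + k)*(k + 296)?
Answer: 1/95574 ≈ 1.0463e-5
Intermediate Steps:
d(k) = 2*k*(296 + k) (d(k) = (2*k)*(296 + k) = 2*k*(296 + k))
1/(d(G(12))/(-134 - 2*(-73)) + 95958) = 1/((2*(-8)*(296 - 8))/(-134 - 2*(-73)) + 95958) = 1/((2*(-8)*288)/(-134 + 146) + 95958) = 1/(-4608/12 + 95958) = 1/(-4608*1/12 + 95958) = 1/(-384 + 95958) = 1/95574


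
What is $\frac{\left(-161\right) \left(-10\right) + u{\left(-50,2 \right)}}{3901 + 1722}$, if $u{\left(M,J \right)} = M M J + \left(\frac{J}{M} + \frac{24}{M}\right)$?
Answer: $\frac{165237}{140575} \approx 1.1754$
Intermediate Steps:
$u{\left(M,J \right)} = \frac{24}{M} + \frac{J}{M} + J M^{2}$ ($u{\left(M,J \right)} = M^{2} J + \left(\frac{24}{M} + \frac{J}{M}\right) = J M^{2} + \left(\frac{24}{M} + \frac{J}{M}\right) = \frac{24}{M} + \frac{J}{M} + J M^{2}$)
$\frac{\left(-161\right) \left(-10\right) + u{\left(-50,2 \right)}}{3901 + 1722} = \frac{\left(-161\right) \left(-10\right) + \frac{24 + 2 + 2 \left(-50\right)^{3}}{-50}}{3901 + 1722} = \frac{1610 - \frac{24 + 2 + 2 \left(-125000\right)}{50}}{5623} = \left(1610 - \frac{24 + 2 - 250000}{50}\right) \frac{1}{5623} = \left(1610 - - \frac{124987}{25}\right) \frac{1}{5623} = \left(1610 + \frac{124987}{25}\right) \frac{1}{5623} = \frac{165237}{25} \cdot \frac{1}{5623} = \frac{165237}{140575}$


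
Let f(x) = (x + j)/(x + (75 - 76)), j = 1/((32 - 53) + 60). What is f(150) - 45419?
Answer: -263923958/5811 ≈ -45418.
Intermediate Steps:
j = 1/39 (j = 1/(-21 + 60) = 1/39 ≈ 0.025641)
f(x) = (1/39 + x)/(-1 + x) (f(x) = (x + 1/39)/(x + (75 - 76)) = (1/39 + x)/(x - 1) = (1/39 + x)/(-1 + x))
f(150) - 45419 = (1/39 + 150)/(-1 + 150) - 45419 = (5851/39)/149 - 45419 = (1/149)*(5851/39) - 45419 = 5851/5811 - 45419 = -263923958/5811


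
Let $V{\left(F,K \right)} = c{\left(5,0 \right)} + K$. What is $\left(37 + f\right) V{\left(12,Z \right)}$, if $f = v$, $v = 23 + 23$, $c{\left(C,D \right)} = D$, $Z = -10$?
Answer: $-830$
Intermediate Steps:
$v = 46$
$V{\left(F,K \right)} = K$ ($V{\left(F,K \right)} = 0 + K = K$)
$f = 46$
$\left(37 + f\right) V{\left(12,Z \right)} = \left(37 + 46\right) \left(-10\right) = 83 \left(-10\right) = -830$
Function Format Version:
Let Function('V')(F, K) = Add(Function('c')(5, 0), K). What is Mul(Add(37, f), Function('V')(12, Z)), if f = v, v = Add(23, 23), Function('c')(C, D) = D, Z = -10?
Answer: -830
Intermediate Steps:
v = 46
Function('V')(F, K) = K (Function('V')(F, K) = Add(0, K) = K)
f = 46
Mul(Add(37, f), Function('V')(12, Z)) = Mul(Add(37, 46), -10) = Mul(83, -10) = -830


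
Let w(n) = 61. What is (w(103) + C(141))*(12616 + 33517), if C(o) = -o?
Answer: -3690640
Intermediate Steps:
(w(103) + C(141))*(12616 + 33517) = (61 - 1*141)*(12616 + 33517) = (61 - 141)*46133 = -80*46133 = -3690640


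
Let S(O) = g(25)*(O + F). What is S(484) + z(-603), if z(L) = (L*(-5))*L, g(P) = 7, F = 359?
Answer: -1812144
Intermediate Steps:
S(O) = 2513 + 7*O (S(O) = 7*(O + 359) = 7*(359 + O) = 2513 + 7*O)
z(L) = -5*L² (z(L) = (-5*L)*L = -5*L²)
S(484) + z(-603) = (2513 + 7*484) - 5*(-603)² = (2513 + 3388) - 5*363609 = 5901 - 1818045 = -1812144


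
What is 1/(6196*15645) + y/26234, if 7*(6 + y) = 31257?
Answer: 216133609567/1271515021140 ≈ 0.16998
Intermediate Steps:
y = 31215/7 (y = -6 + (1/7)*31257 = -6 + 31257/7 = 31215/7 ≈ 4459.3)
1/(6196*15645) + y/26234 = 1/(6196*15645) + (31215/7)/26234 = (1/6196)*(1/15645) + (31215/7)*(1/26234) = 1/96936420 + 31215/183638 = 216133609567/1271515021140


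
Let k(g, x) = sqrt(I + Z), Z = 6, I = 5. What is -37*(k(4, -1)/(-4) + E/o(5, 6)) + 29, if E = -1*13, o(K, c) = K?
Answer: 626/5 + 37*sqrt(11)/4 ≈ 155.88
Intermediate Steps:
k(g, x) = sqrt(11) (k(g, x) = sqrt(5 + 6) = sqrt(11))
E = -13
-37*(k(4, -1)/(-4) + E/o(5, 6)) + 29 = -37*(sqrt(11)/(-4) - 13/5) + 29 = -37*(sqrt(11)*(-1/4) - 13*1/5) + 29 = -37*(-sqrt(11)/4 - 13/5) + 29 = -37*(-13/5 - sqrt(11)/4) + 29 = (481/5 + 37*sqrt(11)/4) + 29 = 626/5 + 37*sqrt(11)/4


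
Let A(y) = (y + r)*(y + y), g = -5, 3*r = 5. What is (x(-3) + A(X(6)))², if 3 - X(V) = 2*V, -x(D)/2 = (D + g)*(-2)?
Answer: 10000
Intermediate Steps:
r = 5/3 (r = (⅓)*5 = 5/3 ≈ 1.6667)
x(D) = -20 + 4*D (x(D) = -2*(D - 5)*(-2) = -2*(-5 + D)*(-2) = -2*(10 - 2*D) = -20 + 4*D)
X(V) = 3 - 2*V
A(y) = 2*y*(5/3 + y) (A(y) = (y + 5/3)*(y + y) = (5/3 + y)*(2*y) = 2*y*(5/3 + y))
(x(-3) + A(X(6)))² = ((-20 + 4*(-3)) + 2*(3 - 2*6)*(5 + 3*(3 - 2*6))/3)² = ((-20 - 12) + 2*(3 - 12)*(5 + 3*(3 - 12))/3)² = (-32 + (⅔)*(-9)*(5 + 3*(-9)))² = (-32 + (⅔)*(-9)*(5 - 27))² = (-32 + (⅔)*(-9)*(-22))² = (-32 + 132)² = 100² = 10000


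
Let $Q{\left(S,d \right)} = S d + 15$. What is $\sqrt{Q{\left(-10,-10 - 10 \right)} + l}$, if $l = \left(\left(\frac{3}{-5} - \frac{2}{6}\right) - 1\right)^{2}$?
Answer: $\frac{8 \sqrt{769}}{15} \approx 14.79$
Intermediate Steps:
$Q{\left(S,d \right)} = 15 + S d$
$l = \frac{841}{225}$ ($l = \left(\left(3 \left(- \frac{1}{5}\right) - \frac{1}{3}\right) - 1\right)^{2} = \left(\left(- \frac{3}{5} - \frac{1}{3}\right) - 1\right)^{2} = \left(- \frac{14}{15} - 1\right)^{2} = \left(- \frac{29}{15}\right)^{2} = \frac{841}{225} \approx 3.7378$)
$\sqrt{Q{\left(-10,-10 - 10 \right)} + l} = \sqrt{\left(15 - 10 \left(-10 - 10\right)\right) + \frac{841}{225}} = \sqrt{\left(15 - -200\right) + \frac{841}{225}} = \sqrt{\left(15 + 200\right) + \frac{841}{225}} = \sqrt{215 + \frac{841}{225}} = \sqrt{\frac{49216}{225}} = \frac{8 \sqrt{769}}{15}$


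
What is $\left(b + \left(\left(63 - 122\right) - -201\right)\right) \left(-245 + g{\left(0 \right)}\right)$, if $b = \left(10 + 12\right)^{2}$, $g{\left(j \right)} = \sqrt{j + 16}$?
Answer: $-150866$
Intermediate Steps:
$g{\left(j \right)} = \sqrt{16 + j}$
$b = 484$ ($b = 22^{2} = 484$)
$\left(b + \left(\left(63 - 122\right) - -201\right)\right) \left(-245 + g{\left(0 \right)}\right) = \left(484 + \left(\left(63 - 122\right) - -201\right)\right) \left(-245 + \sqrt{16 + 0}\right) = \left(484 + \left(\left(63 - 122\right) + 201\right)\right) \left(-245 + \sqrt{16}\right) = \left(484 + \left(-59 + 201\right)\right) \left(-245 + 4\right) = \left(484 + 142\right) \left(-241\right) = 626 \left(-241\right) = -150866$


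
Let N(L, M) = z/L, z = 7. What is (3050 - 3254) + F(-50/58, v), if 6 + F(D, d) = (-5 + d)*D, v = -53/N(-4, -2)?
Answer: -47055/203 ≈ -231.80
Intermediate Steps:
N(L, M) = 7/L
v = 212/7 (v = -53/(7/(-4)) = -53/(7*(-1/4)) = -53/(-7/4) = -53*(-4/7) = 212/7 ≈ 30.286)
F(D, d) = -6 + D*(-5 + d) (F(D, d) = -6 + (-5 + d)*D = -6 + D*(-5 + d))
(3050 - 3254) + F(-50/58, v) = (3050 - 3254) + (-6 - (-250)/58 - 50/58*(212/7)) = -204 + (-6 - (-250)/58 - 50*1/58*(212/7)) = -204 + (-6 - 5*(-25/29) - 25/29*212/7) = -204 + (-6 + 125/29 - 5300/203) = -204 - 5643/203 = -47055/203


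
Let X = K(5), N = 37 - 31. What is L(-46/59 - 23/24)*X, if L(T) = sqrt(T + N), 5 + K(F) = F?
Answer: 0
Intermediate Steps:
N = 6
K(F) = -5 + F
L(T) = sqrt(6 + T) (L(T) = sqrt(T + 6) = sqrt(6 + T))
X = 0 (X = -5 + 5 = 0)
L(-46/59 - 23/24)*X = sqrt(6 + (-46/59 - 23/24))*0 = sqrt(6 - 2461/1416)*0 = sqrt(6035/1416)*0 = (sqrt(2136390)/708)*0 = 0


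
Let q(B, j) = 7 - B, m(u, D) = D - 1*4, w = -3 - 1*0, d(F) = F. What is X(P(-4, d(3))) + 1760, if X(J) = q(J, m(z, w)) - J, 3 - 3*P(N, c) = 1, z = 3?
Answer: 5297/3 ≈ 1765.7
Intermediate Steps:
P(N, c) = ⅔ (P(N, c) = 1 - ⅓*1 = 1 - ⅓ = ⅔)
w = -3 (w = -3 + 0 = -3)
m(u, D) = -4 + D (m(u, D) = D - 4 = -4 + D)
X(J) = 7 - 2*J (X(J) = (7 - J) - J = 7 - 2*J)
X(P(-4, d(3))) + 1760 = (7 - 2*⅔) + 1760 = (7 - 4/3) + 1760 = 17/3 + 1760 = 5297/3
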